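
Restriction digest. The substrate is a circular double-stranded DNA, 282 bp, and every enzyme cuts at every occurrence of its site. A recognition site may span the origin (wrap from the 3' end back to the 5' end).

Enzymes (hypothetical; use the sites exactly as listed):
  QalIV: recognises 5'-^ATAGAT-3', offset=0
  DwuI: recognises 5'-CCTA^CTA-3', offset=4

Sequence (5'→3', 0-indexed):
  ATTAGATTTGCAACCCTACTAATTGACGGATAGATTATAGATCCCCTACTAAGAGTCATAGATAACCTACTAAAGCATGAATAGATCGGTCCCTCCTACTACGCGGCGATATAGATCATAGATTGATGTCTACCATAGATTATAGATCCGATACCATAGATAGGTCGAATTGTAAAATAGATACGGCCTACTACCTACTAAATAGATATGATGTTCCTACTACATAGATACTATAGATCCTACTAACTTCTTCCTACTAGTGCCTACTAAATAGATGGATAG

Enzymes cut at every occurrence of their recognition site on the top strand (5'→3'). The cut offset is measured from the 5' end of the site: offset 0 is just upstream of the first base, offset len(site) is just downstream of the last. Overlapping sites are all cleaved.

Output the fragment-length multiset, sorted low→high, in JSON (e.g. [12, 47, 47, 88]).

[4,4,4,7,7,7,7,8,9,9,10,10,11,11,12,12,12,14,14,14,17,18,18,21,22]

Site scan:
  QalIV ATAGAT/0: at [29, 36, 57, 80, 110, 117, 134, 141, 155, 176, 201, 223, 232, 270, 278] ⇒ [29, 36, 57, 80, 110, 117, 134, 141, 155, 176, 201, 223, 232, 270, 278]
  DwuI CCTACTA/4: at [14, 44, 65, 94, 186, 193, 215, 238, 252, 262] ⇒ [18, 48, 69, 98, 190, 197, 219, 242, 256, 266]

Pooled cuts: [18, 29, 36, 48, 57, 69, 80, 98, 110, 117, 134, 141, 155, 176, 190, 197, 201, 219, 223, 232, 242, 256, 266, 270, 278]

Fragment lengths:
  18→29: 11 bp
  29→36: 7 bp
  36→48: 12 bp
  48→57: 9 bp
  57→69: 12 bp
  69→80: 11 bp
  80→98: 18 bp
  98→110: 12 bp
  110→117: 7 bp
  117→134: 17 bp
  134→141: 7 bp
  141→155: 14 bp
  155→176: 21 bp
  176→190: 14 bp
  190→197: 7 bp
  197→201: 4 bp
  201→219: 18 bp
  219→223: 4 bp
  223→232: 9 bp
  232→242: 10 bp
  242→256: 14 bp
  256→266: 10 bp
  266→270: 4 bp
  270→278: 8 bp
  278→18 (wrap): 282-278+18 = 22 bp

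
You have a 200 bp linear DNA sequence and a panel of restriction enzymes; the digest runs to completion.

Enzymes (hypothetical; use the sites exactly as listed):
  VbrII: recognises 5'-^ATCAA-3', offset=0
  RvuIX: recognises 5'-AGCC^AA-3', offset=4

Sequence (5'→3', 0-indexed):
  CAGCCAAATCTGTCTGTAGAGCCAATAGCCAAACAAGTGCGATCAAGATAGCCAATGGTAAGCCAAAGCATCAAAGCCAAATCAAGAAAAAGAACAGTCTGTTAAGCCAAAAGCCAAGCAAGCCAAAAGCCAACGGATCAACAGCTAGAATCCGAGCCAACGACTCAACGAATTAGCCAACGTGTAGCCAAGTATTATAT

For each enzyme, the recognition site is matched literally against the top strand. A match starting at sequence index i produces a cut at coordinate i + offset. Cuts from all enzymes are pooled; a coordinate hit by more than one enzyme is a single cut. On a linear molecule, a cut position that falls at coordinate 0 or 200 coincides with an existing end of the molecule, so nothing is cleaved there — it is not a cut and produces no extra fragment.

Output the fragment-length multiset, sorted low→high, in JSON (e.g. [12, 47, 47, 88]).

Per-enzyme occurrences:
  VbrII ATCAA/0: at [41, 69, 80, 136] ⇒ [41, 69, 80, 136]
  RvuIX AGCCAA/4: at [1, 19, 26, 49, 60, 74, 104, 111, 120, 127, 154, 174, 185] ⇒ [5, 23, 30, 53, 64, 78, 108, 115, 124, 131, 158, 178, 189]

Pooled cuts: [5, 23, 30, 41, 53, 64, 69, 78, 80, 108, 115, 124, 131, 136, 158, 178, 189]

Fragment lengths:
  [0,5): 5 bp
  [5,23): 18 bp
  [23,30): 7 bp
  [30,41): 11 bp
  [41,53): 12 bp
  [53,64): 11 bp
  [64,69): 5 bp
  [69,78): 9 bp
  [78,80): 2 bp
  [80,108): 28 bp
  [108,115): 7 bp
  [115,124): 9 bp
  [124,131): 7 bp
  [131,136): 5 bp
  [136,158): 22 bp
  [158,178): 20 bp
  [178,189): 11 bp
  [189,200): 11 bp

[2,5,5,5,7,7,7,9,9,11,11,11,11,12,18,20,22,28]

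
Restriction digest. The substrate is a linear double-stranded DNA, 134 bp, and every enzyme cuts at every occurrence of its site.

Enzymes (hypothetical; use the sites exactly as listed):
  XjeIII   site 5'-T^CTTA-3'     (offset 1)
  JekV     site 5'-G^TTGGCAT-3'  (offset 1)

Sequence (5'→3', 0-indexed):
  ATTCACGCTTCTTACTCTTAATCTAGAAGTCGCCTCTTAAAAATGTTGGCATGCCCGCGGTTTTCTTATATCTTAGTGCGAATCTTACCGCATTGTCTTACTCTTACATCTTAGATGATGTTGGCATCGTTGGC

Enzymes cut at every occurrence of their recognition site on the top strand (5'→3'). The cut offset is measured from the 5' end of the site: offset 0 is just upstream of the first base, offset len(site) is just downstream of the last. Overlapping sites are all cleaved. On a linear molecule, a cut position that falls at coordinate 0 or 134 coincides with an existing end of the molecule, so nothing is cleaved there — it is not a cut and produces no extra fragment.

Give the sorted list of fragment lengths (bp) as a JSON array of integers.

[6,6,7,7,10,10,11,12,13,14,19,19]

Scan for sites:
  XjeIII (TCTTA, off=1): starts [9, 15, 34, 63, 70, 82, 95, 101, 108] → cuts [10, 16, 35, 64, 71, 83, 96, 102, 109]
  JekV (GTTGGCAT, off=1): starts [44, 119] → cuts [45, 120]

Pooled cuts: [10, 16, 35, 45, 64, 71, 83, 96, 102, 109, 120]

Fragments:
  [0,10): 10 bp
  [10,16): 6 bp
  [16,35): 19 bp
  [35,45): 10 bp
  [45,64): 19 bp
  [64,71): 7 bp
  [71,83): 12 bp
  [83,96): 13 bp
  [96,102): 6 bp
  [102,109): 7 bp
  [109,120): 11 bp
  [120,134): 14 bp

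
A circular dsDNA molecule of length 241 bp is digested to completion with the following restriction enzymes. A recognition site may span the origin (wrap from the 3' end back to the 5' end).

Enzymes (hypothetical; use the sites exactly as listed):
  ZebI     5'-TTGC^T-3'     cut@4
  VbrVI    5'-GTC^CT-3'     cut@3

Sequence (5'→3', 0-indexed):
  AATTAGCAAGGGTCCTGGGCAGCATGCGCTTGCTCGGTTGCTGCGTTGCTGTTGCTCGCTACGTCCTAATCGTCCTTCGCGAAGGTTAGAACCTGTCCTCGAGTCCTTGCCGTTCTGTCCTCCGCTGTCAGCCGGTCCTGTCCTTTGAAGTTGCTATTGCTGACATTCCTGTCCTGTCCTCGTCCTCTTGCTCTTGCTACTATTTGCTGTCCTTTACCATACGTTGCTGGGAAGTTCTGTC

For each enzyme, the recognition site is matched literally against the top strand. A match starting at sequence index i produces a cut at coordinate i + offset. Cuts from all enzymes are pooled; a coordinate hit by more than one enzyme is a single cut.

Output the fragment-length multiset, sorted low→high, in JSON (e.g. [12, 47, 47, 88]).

[4,5,5,6,6,6,6,7,8,8,8,9,10,10,12,13,14,16,18,19,23,28]

Scan for sites:
  ZebI (TTGCT, off=4): starts [29, 37, 45, 51, 150, 156, 187, 193, 203, 223] → cuts [33, 41, 49, 55, 154, 160, 191, 197, 207, 227]
  VbrVI (GTCCT, off=3): starts [11, 62, 71, 94, 102, 116, 134, 139, 170, 175, 181, 208] → cuts [14, 65, 74, 97, 105, 119, 137, 142, 173, 178, 184, 211]

Pooled cuts: [14, 33, 41, 49, 55, 65, 74, 97, 105, 119, 137, 142, 154, 160, 173, 178, 184, 191, 197, 207, 211, 227]

Fragment lengths:
  14→33: 19 bp
  33→41: 8 bp
  41→49: 8 bp
  49→55: 6 bp
  55→65: 10 bp
  65→74: 9 bp
  74→97: 23 bp
  97→105: 8 bp
  105→119: 14 bp
  119→137: 18 bp
  137→142: 5 bp
  142→154: 12 bp
  154→160: 6 bp
  160→173: 13 bp
  173→178: 5 bp
  178→184: 6 bp
  184→191: 7 bp
  191→197: 6 bp
  197→207: 10 bp
  207→211: 4 bp
  211→227: 16 bp
  227→14 (wrap): 241-227+14 = 28 bp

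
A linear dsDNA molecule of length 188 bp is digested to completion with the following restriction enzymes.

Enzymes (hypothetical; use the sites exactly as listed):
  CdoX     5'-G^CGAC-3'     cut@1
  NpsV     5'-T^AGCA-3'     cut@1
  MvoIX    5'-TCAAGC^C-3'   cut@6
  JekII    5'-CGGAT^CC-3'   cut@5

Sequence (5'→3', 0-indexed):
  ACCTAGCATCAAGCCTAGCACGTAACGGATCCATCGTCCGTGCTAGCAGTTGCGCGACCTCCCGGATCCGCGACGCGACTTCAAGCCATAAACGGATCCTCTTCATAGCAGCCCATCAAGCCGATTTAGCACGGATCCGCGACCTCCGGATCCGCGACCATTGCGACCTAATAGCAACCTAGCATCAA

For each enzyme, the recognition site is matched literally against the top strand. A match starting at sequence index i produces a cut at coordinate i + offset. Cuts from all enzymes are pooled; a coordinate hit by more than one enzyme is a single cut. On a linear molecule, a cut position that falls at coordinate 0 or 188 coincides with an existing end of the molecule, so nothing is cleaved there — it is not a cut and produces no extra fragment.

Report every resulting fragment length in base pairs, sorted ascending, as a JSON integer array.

Site scan:
  CdoX GCGAC/1: at [53, 69, 74, 138, 153, 162] ⇒ [54, 70, 75, 139, 154, 163]
  NpsV TAGCA/1: at [3, 15, 43, 105, 126, 171, 179] ⇒ [4, 16, 44, 106, 127, 172, 180]
  MvoIX TCAAGCC/6: at [8, 80, 115] ⇒ [14, 86, 121]
  JekII CGGATCC/5: at [25, 62, 92, 131, 146] ⇒ [30, 67, 97, 136, 151]

Pooled cuts: [4, 14, 16, 30, 44, 54, 67, 70, 75, 86, 97, 106, 121, 127, 136, 139, 151, 154, 163, 172, 180]

Fragments:
  [0,4): 4 bp
  [4,14): 10 bp
  [14,16): 2 bp
  [16,30): 14 bp
  [30,44): 14 bp
  [44,54): 10 bp
  [54,67): 13 bp
  [67,70): 3 bp
  [70,75): 5 bp
  [75,86): 11 bp
  [86,97): 11 bp
  [97,106): 9 bp
  [106,121): 15 bp
  [121,127): 6 bp
  [127,136): 9 bp
  [136,139): 3 bp
  [139,151): 12 bp
  [151,154): 3 bp
  [154,163): 9 bp
  [163,172): 9 bp
  [172,180): 8 bp
  [180,188): 8 bp

[2,3,3,3,4,5,6,8,8,9,9,9,9,10,10,11,11,12,13,14,14,15]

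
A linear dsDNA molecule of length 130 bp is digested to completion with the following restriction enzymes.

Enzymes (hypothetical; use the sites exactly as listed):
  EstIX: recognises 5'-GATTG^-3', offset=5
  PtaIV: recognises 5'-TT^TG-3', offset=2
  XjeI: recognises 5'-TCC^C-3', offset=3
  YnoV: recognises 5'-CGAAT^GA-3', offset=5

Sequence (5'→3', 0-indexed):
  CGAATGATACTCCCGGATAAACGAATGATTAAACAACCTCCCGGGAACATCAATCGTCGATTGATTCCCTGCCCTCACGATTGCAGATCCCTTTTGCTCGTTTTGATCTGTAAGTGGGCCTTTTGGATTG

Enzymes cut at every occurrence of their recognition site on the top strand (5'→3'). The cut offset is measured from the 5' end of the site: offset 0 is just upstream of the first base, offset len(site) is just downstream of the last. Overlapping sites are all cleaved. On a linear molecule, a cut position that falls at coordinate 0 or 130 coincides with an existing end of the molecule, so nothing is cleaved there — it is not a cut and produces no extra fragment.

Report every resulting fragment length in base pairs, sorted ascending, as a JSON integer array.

[4,5,5,7,7,8,9,13,15,15,20,22]

Per-enzyme occurrences:
  EstIX GATTG/5: at [58, 78, 125] ⇒ [63, 83] (position 130 is a terminus of the linear molecule — no cut)
  PtaIV TTTG/2: at [92, 101, 121] ⇒ [94, 103, 123]
  XjeI TCCC/3: at [10, 38, 65, 87] ⇒ [13, 41, 68, 90]
  YnoV CGAATGA/5: at [0, 21] ⇒ [5, 26]

All cut coordinates (distinct, sorted): [5, 13, 26, 41, 63, 68, 83, 90, 94, 103, 123]

Fragments:
  [0,5): 5 bp
  [5,13): 8 bp
  [13,26): 13 bp
  [26,41): 15 bp
  [41,63): 22 bp
  [63,68): 5 bp
  [68,83): 15 bp
  [83,90): 7 bp
  [90,94): 4 bp
  [94,103): 9 bp
  [103,123): 20 bp
  [123,130): 7 bp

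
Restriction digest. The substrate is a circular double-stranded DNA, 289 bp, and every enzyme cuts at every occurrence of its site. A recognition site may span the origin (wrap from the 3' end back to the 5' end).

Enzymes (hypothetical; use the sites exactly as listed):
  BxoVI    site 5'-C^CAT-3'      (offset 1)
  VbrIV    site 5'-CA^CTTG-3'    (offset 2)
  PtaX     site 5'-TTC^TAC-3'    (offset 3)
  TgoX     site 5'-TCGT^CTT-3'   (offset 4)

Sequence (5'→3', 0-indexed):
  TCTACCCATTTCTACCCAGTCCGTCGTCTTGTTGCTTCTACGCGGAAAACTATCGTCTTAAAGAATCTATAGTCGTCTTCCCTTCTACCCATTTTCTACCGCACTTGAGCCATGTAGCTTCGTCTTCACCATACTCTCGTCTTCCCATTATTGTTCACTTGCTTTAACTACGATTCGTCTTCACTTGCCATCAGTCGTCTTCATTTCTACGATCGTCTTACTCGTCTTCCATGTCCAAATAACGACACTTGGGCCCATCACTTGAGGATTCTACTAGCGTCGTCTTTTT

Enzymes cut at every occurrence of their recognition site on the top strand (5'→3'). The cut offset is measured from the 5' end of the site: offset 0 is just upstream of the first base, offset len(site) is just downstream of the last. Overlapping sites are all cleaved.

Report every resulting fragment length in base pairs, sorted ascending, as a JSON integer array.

[4,4,4,5,5,5,5,6,6,7,7,7,8,8,9,9,9,9,10,11,11,11,12,12,13,15,18,18,20,21]

Per-enzyme occurrences:
  BxoVI (CCAT, off=1): starts [5, 88, 109, 128, 144, 187, 228, 254] → cuts [6, 89, 110, 129, 145, 188, 229, 255]
  VbrIV (CACTTG, off=2): starts [101, 155, 181, 245, 258] → cuts [103, 157, 183, 247, 260]
  PtaX (TTCTAC, off=3): starts [9, 35, 82, 93, 204, 268, 288] → cuts [2, 12, 38, 85, 96, 207, 271]
  TgoX (TCGTCTT, off=4): starts [23, 52, 72, 119, 136, 174, 194, 212, 221, 279] → cuts [27, 56, 76, 123, 140, 178, 198, 216, 225, 283]

Pooled cuts: [2, 6, 12, 27, 38, 56, 76, 85, 89, 96, 103, 110, 123, 129, 140, 145, 157, 178, 183, 188, 198, 207, 216, 225, 229, 247, 255, 260, 271, 283]

Fragments:
  2→6: 4 bp
  6→12: 6 bp
  12→27: 15 bp
  27→38: 11 bp
  38→56: 18 bp
  56→76: 20 bp
  76→85: 9 bp
  85→89: 4 bp
  89→96: 7 bp
  96→103: 7 bp
  103→110: 7 bp
  110→123: 13 bp
  123→129: 6 bp
  129→140: 11 bp
  140→145: 5 bp
  145→157: 12 bp
  157→178: 21 bp
  178→183: 5 bp
  183→188: 5 bp
  188→198: 10 bp
  198→207: 9 bp
  207→216: 9 bp
  216→225: 9 bp
  225→229: 4 bp
  229→247: 18 bp
  247→255: 8 bp
  255→260: 5 bp
  260→271: 11 bp
  271→283: 12 bp
  283→2 (wrap): 289-283+2 = 8 bp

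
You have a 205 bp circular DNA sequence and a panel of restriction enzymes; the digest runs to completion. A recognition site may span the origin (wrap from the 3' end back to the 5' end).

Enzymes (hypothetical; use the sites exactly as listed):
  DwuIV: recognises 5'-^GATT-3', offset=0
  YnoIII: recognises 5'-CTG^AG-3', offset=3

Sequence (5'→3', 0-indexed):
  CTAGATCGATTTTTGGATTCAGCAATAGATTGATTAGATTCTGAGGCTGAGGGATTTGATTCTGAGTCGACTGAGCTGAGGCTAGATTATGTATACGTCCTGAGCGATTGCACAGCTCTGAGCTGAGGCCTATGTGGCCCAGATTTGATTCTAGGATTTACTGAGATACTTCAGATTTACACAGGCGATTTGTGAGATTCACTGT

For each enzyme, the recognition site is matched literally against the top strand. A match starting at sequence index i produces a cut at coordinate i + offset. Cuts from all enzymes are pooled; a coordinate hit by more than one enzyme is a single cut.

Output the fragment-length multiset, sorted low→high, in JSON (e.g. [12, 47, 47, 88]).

Per-enzyme occurrences:
  DwuIV (GATT, off=0): starts [7, 15, 27, 31, 36, 52, 57, 84, 105, 141, 146, 154, 173, 186, 195] → cuts [7, 15, 27, 31, 36, 52, 57, 84, 105, 141, 146, 154, 173, 186, 195]
  YnoIII (CTGAG, off=3): starts [40, 46, 61, 70, 75, 99, 117, 122, 160] → cuts [43, 49, 64, 73, 78, 102, 120, 125, 163]

Pooled cuts: [7, 15, 27, 31, 36, 43, 49, 52, 57, 64, 73, 78, 84, 102, 105, 120, 125, 141, 146, 154, 163, 173, 186, 195]

Fragment lengths:
  7→15: 8 bp
  15→27: 12 bp
  27→31: 4 bp
  31→36: 5 bp
  36→43: 7 bp
  43→49: 6 bp
  49→52: 3 bp
  52→57: 5 bp
  57→64: 7 bp
  64→73: 9 bp
  73→78: 5 bp
  78→84: 6 bp
  84→102: 18 bp
  102→105: 3 bp
  105→120: 15 bp
  120→125: 5 bp
  125→141: 16 bp
  141→146: 5 bp
  146→154: 8 bp
  154→163: 9 bp
  163→173: 10 bp
  173→186: 13 bp
  186→195: 9 bp
  195→7 (wrap): 205-195+7 = 17 bp

[3,3,4,5,5,5,5,5,6,6,7,7,8,8,9,9,9,10,12,13,15,16,17,18]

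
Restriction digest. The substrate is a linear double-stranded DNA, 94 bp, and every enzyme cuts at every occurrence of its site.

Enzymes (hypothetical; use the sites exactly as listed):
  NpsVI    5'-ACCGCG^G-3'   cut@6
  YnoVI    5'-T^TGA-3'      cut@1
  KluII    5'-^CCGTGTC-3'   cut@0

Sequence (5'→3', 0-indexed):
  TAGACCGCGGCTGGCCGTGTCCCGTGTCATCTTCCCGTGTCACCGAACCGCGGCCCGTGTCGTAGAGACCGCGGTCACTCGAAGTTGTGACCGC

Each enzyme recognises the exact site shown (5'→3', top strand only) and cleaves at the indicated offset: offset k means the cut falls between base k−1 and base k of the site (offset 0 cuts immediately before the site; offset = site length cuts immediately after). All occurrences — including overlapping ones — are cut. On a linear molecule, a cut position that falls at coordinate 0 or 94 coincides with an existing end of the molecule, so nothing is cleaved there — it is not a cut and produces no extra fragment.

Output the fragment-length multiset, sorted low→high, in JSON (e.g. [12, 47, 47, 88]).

[2,5,7,9,13,18,19,21]

Site scan:
  NpsVI (ACCGCGG, off=6): starts [3, 46, 67] → cuts [9, 52, 73]
  YnoVI (TTGA, off=1): no sites
  KluII (CCGTGTC, off=0): starts [14, 21, 34, 54] → cuts [14, 21, 34, 54]

All cut coordinates (distinct, sorted): [9, 14, 21, 34, 52, 54, 73]

Fragments:
  [0,9): 9 bp
  [9,14): 5 bp
  [14,21): 7 bp
  [21,34): 13 bp
  [34,52): 18 bp
  [52,54): 2 bp
  [54,73): 19 bp
  [73,94): 21 bp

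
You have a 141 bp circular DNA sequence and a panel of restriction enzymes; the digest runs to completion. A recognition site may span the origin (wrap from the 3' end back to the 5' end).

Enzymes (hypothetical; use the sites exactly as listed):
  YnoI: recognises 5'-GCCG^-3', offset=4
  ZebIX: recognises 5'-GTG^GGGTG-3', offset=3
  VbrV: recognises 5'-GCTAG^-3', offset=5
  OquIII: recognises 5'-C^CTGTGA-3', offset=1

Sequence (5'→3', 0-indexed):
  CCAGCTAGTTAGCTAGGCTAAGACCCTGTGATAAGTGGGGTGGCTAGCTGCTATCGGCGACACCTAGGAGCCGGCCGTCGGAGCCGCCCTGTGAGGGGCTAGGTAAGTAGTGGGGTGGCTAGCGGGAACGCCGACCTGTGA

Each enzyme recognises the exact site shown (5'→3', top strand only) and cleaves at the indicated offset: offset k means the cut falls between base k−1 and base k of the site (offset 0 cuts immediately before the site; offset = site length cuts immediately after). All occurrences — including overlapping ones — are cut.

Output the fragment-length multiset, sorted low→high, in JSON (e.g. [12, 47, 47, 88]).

[2,2,4,8,9,9,10,10,10,11,12,14,14,26]

Per-enzyme occurrences:
  YnoI GCCG/4: at [69, 73, 82, 129] ⇒ [73, 77, 86, 133]
  ZebIX GTGGGGTG/3: at [34, 109] ⇒ [37, 112]
  VbrV GCTAG/5: at [3, 11, 42, 97, 117] ⇒ [8, 16, 47, 102, 122]
  OquIII CCTGTGA/1: at [24, 87, 134] ⇒ [25, 88, 135]

All cut coordinates (distinct, sorted): [8, 16, 25, 37, 47, 73, 77, 86, 88, 102, 112, 122, 133, 135]

Fragments:
  8→16: 8 bp
  16→25: 9 bp
  25→37: 12 bp
  37→47: 10 bp
  47→73: 26 bp
  73→77: 4 bp
  77→86: 9 bp
  86→88: 2 bp
  88→102: 14 bp
  102→112: 10 bp
  112→122: 10 bp
  122→133: 11 bp
  133→135: 2 bp
  135→8 (wrap): 141-135+8 = 14 bp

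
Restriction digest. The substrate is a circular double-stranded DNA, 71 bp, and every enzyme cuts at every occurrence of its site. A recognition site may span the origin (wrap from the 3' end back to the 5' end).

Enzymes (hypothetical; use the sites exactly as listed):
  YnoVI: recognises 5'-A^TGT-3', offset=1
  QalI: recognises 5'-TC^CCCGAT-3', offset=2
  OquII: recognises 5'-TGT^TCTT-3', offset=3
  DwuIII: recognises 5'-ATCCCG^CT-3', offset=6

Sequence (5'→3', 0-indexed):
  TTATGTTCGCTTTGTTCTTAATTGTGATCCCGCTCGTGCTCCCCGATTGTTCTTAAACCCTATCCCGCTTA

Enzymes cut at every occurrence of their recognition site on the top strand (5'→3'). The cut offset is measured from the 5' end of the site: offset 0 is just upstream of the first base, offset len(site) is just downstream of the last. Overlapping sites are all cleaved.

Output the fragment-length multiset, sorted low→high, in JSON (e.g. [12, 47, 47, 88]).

Per-enzyme occurrences:
  YnoVI (ATGT, off=1): starts [2] → cuts [3]
  QalI (TCCCCGAT, off=2): starts [39] → cuts [41]
  OquII (TGTTCTT, off=3): starts [12, 47] → cuts [15, 50]
  DwuIII (ATCCCGCT, off=6): starts [26, 61] → cuts [32, 67]

All cut coordinates (distinct, sorted): [3, 15, 32, 41, 50, 67]

Fragment lengths:
  3→15: 12 bp
  15→32: 17 bp
  32→41: 9 bp
  41→50: 9 bp
  50→67: 17 bp
  67→3 (wrap): 71-67+3 = 7 bp

[7,9,9,12,17,17]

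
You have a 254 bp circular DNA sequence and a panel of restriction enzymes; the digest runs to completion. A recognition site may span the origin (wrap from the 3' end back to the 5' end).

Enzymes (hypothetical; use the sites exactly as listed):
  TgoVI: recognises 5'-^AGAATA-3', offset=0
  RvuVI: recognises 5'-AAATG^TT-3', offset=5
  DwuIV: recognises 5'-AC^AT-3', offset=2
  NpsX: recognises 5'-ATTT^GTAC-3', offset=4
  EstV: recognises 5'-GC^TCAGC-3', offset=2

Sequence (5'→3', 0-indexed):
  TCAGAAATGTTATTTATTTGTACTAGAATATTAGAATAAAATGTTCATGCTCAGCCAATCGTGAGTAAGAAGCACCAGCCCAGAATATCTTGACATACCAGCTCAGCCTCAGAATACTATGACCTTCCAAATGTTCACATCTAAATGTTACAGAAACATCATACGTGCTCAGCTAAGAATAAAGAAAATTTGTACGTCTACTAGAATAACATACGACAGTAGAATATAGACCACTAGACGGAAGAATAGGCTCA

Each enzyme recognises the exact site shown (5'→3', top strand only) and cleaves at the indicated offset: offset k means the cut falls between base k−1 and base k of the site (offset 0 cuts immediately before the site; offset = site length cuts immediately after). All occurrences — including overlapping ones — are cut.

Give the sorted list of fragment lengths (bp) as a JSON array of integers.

[5,5,7,7,8,8,8,8,9,10,10,10,11,11,11,13,16,21,22,23,31]

Per-enzyme occurrences:
  TgoVI AGAATA/0: at [24, 32, 81, 110, 175, 202, 220, 242] ⇒ [24, 32, 81, 110, 175, 202, 220, 242]
  RvuVI AAATGTT/5: at [4, 38, 128, 142] ⇒ [9, 43, 133, 147]
  DwuIV ACAT/2: at [92, 136, 155, 208] ⇒ [94, 138, 157, 210]
  NpsX ATTTGTAC/4: at [15, 187] ⇒ [19, 191]
  EstV GCTCAGC/2: at [48, 100, 166] ⇒ [50, 102, 168]

All cut coordinates (distinct, sorted): [9, 19, 24, 32, 43, 50, 81, 94, 102, 110, 133, 138, 147, 157, 168, 175, 191, 202, 210, 220, 242]

Fragments:
  9→19: 10 bp
  19→24: 5 bp
  24→32: 8 bp
  32→43: 11 bp
  43→50: 7 bp
  50→81: 31 bp
  81→94: 13 bp
  94→102: 8 bp
  102→110: 8 bp
  110→133: 23 bp
  133→138: 5 bp
  138→147: 9 bp
  147→157: 10 bp
  157→168: 11 bp
  168→175: 7 bp
  175→191: 16 bp
  191→202: 11 bp
  202→210: 8 bp
  210→220: 10 bp
  220→242: 22 bp
  242→9 (wrap): 254-242+9 = 21 bp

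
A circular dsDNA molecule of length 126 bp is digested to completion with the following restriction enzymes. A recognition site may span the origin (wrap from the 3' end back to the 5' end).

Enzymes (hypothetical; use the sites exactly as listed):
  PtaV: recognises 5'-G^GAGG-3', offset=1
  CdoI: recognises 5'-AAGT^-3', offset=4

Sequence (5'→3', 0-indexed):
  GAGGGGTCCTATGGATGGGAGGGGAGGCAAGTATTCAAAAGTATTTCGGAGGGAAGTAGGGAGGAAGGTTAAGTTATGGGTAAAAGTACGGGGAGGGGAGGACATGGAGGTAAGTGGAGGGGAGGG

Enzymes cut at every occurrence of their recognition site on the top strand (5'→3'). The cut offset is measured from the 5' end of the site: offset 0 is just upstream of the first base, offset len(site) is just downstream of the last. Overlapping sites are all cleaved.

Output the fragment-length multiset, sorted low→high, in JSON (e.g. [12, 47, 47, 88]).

[1,3,5,5,5,5,5,6,9,9,9,9,10,13,14,18]

Site scan:
  PtaV (GGAGG, off=1): starts [17, 22, 47, 59, 91, 96, 105, 115, 120, 125] → cuts [0, 18, 23, 48, 60, 92, 97, 106, 116, 121]
  CdoI (AAGT, off=4): starts [28, 38, 53, 70, 83, 111] → cuts [32, 42, 57, 74, 87, 115]

All cut coordinates (distinct, sorted): [0, 18, 23, 32, 42, 48, 57, 60, 74, 87, 92, 97, 106, 115, 116, 121]

Fragments:
  0→18: 18 bp
  18→23: 5 bp
  23→32: 9 bp
  32→42: 10 bp
  42→48: 6 bp
  48→57: 9 bp
  57→60: 3 bp
  60→74: 14 bp
  74→87: 13 bp
  87→92: 5 bp
  92→97: 5 bp
  97→106: 9 bp
  106→115: 9 bp
  115→116: 1 bp
  116→121: 5 bp
  121→0 (wrap): 126-121+0 = 5 bp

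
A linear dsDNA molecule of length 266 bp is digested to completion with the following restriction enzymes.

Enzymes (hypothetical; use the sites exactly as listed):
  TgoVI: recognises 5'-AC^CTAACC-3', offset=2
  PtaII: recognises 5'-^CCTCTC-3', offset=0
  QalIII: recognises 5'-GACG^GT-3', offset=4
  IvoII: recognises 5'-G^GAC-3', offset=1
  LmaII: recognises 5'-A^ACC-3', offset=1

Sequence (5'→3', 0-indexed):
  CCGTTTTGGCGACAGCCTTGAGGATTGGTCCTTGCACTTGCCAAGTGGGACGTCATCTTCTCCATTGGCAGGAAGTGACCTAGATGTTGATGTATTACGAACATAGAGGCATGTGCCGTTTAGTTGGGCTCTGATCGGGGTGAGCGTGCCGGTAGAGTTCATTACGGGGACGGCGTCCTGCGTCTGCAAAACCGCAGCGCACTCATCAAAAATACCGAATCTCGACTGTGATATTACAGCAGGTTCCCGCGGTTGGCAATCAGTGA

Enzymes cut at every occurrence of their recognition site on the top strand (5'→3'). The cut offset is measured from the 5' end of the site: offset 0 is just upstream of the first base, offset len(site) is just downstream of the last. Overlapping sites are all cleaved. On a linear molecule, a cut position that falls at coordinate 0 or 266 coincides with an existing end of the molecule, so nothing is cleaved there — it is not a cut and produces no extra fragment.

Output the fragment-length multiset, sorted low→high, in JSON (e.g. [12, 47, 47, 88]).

[22,48,76,120]

Scan for sites:
  TgoVI (ACCTAACC, off=2): no sites
  PtaII (CCTCTC, off=0): no sites
  QalIII (GACGGT, off=4): no sites
  IvoII (GGAC, off=1): starts [47, 167] → cuts [48, 168]
  LmaII (AACC, off=1): starts [189] → cuts [190]

All cut coordinates (distinct, sorted): [48, 168, 190]

Fragment lengths:
  [0,48): 48 bp
  [48,168): 120 bp
  [168,190): 22 bp
  [190,266): 76 bp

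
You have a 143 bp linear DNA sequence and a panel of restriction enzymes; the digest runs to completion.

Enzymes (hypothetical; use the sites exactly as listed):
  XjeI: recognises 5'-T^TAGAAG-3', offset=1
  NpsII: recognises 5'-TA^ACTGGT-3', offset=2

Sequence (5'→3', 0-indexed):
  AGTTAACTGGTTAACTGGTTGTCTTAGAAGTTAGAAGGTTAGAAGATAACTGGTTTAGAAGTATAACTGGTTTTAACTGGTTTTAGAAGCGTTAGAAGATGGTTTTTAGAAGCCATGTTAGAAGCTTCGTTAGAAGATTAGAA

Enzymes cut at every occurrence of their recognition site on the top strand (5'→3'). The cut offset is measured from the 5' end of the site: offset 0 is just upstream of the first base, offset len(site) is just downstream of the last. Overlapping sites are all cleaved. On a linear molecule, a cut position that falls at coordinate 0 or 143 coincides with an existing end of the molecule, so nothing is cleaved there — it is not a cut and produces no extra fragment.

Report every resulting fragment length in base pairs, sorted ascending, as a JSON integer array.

[5,7,7,8,8,8,9,9,10,10,11,12,12,13,14]

Scan for sites:
  XjeI TTAGAAG/1: at [23, 30, 38, 54, 82, 91, 105, 117, 129] ⇒ [24, 31, 39, 55, 83, 92, 106, 118, 130]
  NpsII TAACTGGT/2: at [3, 11, 46, 63, 73] ⇒ [5, 13, 48, 65, 75]

All cut coordinates (distinct, sorted): [5, 13, 24, 31, 39, 48, 55, 65, 75, 83, 92, 106, 118, 130]

Fragment lengths:
  [0,5): 5 bp
  [5,13): 8 bp
  [13,24): 11 bp
  [24,31): 7 bp
  [31,39): 8 bp
  [39,48): 9 bp
  [48,55): 7 bp
  [55,65): 10 bp
  [65,75): 10 bp
  [75,83): 8 bp
  [83,92): 9 bp
  [92,106): 14 bp
  [106,118): 12 bp
  [118,130): 12 bp
  [130,143): 13 bp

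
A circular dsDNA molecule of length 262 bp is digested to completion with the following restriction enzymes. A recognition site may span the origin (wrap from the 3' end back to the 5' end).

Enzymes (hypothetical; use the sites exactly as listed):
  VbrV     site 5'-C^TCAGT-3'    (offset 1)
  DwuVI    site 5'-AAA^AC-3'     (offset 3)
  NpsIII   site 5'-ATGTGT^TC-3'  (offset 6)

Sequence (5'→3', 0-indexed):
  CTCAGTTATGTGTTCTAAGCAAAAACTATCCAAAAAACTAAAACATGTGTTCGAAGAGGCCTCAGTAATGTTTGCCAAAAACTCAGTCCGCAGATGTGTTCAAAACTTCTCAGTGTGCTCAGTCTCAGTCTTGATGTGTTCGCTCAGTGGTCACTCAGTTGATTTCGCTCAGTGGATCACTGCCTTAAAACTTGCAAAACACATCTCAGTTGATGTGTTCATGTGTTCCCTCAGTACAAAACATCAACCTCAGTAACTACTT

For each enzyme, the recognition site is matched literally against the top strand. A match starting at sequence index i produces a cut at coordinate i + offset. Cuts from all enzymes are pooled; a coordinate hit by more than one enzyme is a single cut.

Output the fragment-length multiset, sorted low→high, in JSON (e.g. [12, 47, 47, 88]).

Site scan:
  VbrV CTCAGT/1: at [0, 60, 81, 108, 117, 123, 142, 153, 167, 204, 229, 248] ⇒ [1, 61, 82, 109, 118, 124, 143, 154, 168, 205, 230, 249]
  DwuVI AAAAC/3: at [21, 33, 39, 77, 101, 186, 195, 237] ⇒ [24, 36, 42, 80, 104, 189, 198, 240]
  NpsIII ATGTGTTC/6: at [7, 44, 93, 133, 212, 220] ⇒ [13, 50, 99, 139, 218, 226]

Pooled cuts: [1, 13, 24, 36, 42, 50, 61, 80, 82, 99, 104, 109, 118, 124, 139, 143, 154, 168, 189, 198, 205, 218, 226, 230, 240, 249]

Fragments:
  1→13: 12 bp
  13→24: 11 bp
  24→36: 12 bp
  36→42: 6 bp
  42→50: 8 bp
  50→61: 11 bp
  61→80: 19 bp
  80→82: 2 bp
  82→99: 17 bp
  99→104: 5 bp
  104→109: 5 bp
  109→118: 9 bp
  118→124: 6 bp
  124→139: 15 bp
  139→143: 4 bp
  143→154: 11 bp
  154→168: 14 bp
  168→189: 21 bp
  189→198: 9 bp
  198→205: 7 bp
  205→218: 13 bp
  218→226: 8 bp
  226→230: 4 bp
  230→240: 10 bp
  240→249: 9 bp
  249→1 (wrap): 262-249+1 = 14 bp

[2,4,4,5,5,6,6,7,8,8,9,9,9,10,11,11,11,12,12,13,14,14,15,17,19,21]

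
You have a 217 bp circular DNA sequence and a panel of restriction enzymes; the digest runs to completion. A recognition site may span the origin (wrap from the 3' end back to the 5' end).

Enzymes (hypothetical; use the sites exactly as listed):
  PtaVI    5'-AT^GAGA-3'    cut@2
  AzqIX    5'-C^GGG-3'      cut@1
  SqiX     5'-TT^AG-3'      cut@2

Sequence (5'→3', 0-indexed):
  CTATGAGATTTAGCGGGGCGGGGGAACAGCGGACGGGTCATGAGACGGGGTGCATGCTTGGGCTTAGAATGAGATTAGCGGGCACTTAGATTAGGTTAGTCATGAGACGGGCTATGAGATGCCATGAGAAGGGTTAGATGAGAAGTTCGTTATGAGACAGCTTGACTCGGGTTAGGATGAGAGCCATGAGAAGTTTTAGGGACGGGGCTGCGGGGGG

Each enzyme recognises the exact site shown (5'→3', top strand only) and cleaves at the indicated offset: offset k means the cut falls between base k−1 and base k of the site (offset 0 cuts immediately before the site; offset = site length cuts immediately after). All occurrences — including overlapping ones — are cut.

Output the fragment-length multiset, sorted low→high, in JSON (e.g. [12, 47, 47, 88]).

Per-enzyme occurrences:
  PtaVI ATGAGA/2: at [2, 39, 68, 101, 113, 123, 137, 151, 176, 185] ⇒ [4, 41, 70, 103, 115, 125, 139, 153, 178, 187]
  AzqIX CGGG/1: at [13, 18, 33, 45, 78, 107, 167, 202, 210] ⇒ [14, 19, 34, 46, 79, 108, 168, 203, 211]
  SqiX TTAG/2: at [9, 63, 74, 85, 90, 95, 133, 171, 195] ⇒ [11, 65, 76, 87, 92, 97, 135, 173, 197]

Pooled cuts: [4, 11, 14, 19, 34, 41, 46, 65, 70, 76, 79, 87, 92, 97, 103, 108, 115, 125, 135, 139, 153, 168, 173, 178, 187, 197, 203, 211]

Fragment lengths:
  4→11: 7 bp
  11→14: 3 bp
  14→19: 5 bp
  19→34: 15 bp
  34→41: 7 bp
  41→46: 5 bp
  46→65: 19 bp
  65→70: 5 bp
  70→76: 6 bp
  76→79: 3 bp
  79→87: 8 bp
  87→92: 5 bp
  92→97: 5 bp
  97→103: 6 bp
  103→108: 5 bp
  108→115: 7 bp
  115→125: 10 bp
  125→135: 10 bp
  135→139: 4 bp
  139→153: 14 bp
  153→168: 15 bp
  168→173: 5 bp
  173→178: 5 bp
  178→187: 9 bp
  187→197: 10 bp
  197→203: 6 bp
  203→211: 8 bp
  211→4 (wrap): 217-211+4 = 10 bp

[3,3,4,5,5,5,5,5,5,5,5,6,6,6,7,7,7,8,8,9,10,10,10,10,14,15,15,19]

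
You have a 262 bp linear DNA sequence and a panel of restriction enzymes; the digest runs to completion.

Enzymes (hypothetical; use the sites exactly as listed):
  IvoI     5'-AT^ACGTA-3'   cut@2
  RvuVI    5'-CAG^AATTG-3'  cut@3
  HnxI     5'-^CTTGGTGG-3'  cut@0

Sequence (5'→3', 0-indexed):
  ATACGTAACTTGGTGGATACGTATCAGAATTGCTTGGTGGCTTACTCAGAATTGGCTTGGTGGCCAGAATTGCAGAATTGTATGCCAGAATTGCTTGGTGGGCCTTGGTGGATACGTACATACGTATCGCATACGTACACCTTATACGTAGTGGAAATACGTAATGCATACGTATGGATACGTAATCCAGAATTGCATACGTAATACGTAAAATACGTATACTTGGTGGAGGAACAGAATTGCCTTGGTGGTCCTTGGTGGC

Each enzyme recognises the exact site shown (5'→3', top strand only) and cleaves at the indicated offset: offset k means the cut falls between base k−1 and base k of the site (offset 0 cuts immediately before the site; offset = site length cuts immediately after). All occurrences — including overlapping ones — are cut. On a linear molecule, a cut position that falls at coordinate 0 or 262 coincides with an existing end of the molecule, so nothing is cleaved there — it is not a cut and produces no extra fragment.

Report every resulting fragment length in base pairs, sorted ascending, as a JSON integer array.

Scan for sites:
  IvoI ATACGTA/2: at [0, 16, 111, 119, 130, 143, 156, 167, 177, 196, 203, 212] ⇒ [2, 18, 113, 121, 132, 145, 158, 169, 179, 198, 205, 214]
  RvuVI CAGAATTG/3: at [24, 46, 64, 72, 85, 187, 234] ⇒ [27, 49, 67, 75, 88, 190, 237]
  HnxI CTTGGTGG/0: at [8, 32, 55, 93, 103, 221, 243, 253] ⇒ [8, 32, 55, 93, 103, 221, 243, 253]

All cut coordinates (distinct, sorted): [2, 8, 18, 27, 32, 49, 55, 67, 75, 88, 93, 103, 113, 121, 132, 145, 158, 169, 179, 190, 198, 205, 214, 221, 237, 243, 253]

Fragment lengths:
  [0,2): 2 bp
  [2,8): 6 bp
  [8,18): 10 bp
  [18,27): 9 bp
  [27,32): 5 bp
  [32,49): 17 bp
  [49,55): 6 bp
  [55,67): 12 bp
  [67,75): 8 bp
  [75,88): 13 bp
  [88,93): 5 bp
  [93,103): 10 bp
  [103,113): 10 bp
  [113,121): 8 bp
  [121,132): 11 bp
  [132,145): 13 bp
  [145,158): 13 bp
  [158,169): 11 bp
  [169,179): 10 bp
  [179,190): 11 bp
  [190,198): 8 bp
  [198,205): 7 bp
  [205,214): 9 bp
  [214,221): 7 bp
  [221,237): 16 bp
  [237,243): 6 bp
  [243,253): 10 bp
  [253,262): 9 bp

[2,5,5,6,6,6,7,7,8,8,8,9,9,9,10,10,10,10,10,11,11,11,12,13,13,13,16,17]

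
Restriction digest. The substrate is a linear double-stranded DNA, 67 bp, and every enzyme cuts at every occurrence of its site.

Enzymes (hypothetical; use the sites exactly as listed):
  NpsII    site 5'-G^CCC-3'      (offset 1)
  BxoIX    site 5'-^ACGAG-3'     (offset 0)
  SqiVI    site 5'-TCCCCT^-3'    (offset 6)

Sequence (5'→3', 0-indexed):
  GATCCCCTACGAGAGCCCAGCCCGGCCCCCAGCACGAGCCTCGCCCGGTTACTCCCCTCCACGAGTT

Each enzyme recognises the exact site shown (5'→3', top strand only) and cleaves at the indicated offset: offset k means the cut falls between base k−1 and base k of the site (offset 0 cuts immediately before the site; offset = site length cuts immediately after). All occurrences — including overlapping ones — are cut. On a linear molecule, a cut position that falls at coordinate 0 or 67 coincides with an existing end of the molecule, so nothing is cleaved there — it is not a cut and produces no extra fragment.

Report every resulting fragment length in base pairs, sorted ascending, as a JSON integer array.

[2,5,5,7,7,8,8,10,15]

Site scan:
  NpsII (GCCC, off=1): starts [14, 19, 24, 42] → cuts [15, 20, 25, 43]
  BxoIX (ACGAG, off=0): starts [8, 33, 60] → cuts [8, 33, 60]
  SqiVI (TCCCCT, off=6): starts [2, 52] → cuts [8, 58]

Pooled cuts: [8, 15, 20, 25, 33, 43, 58, 60]

Fragments:
  [0,8): 8 bp
  [8,15): 7 bp
  [15,20): 5 bp
  [20,25): 5 bp
  [25,33): 8 bp
  [33,43): 10 bp
  [43,58): 15 bp
  [58,60): 2 bp
  [60,67): 7 bp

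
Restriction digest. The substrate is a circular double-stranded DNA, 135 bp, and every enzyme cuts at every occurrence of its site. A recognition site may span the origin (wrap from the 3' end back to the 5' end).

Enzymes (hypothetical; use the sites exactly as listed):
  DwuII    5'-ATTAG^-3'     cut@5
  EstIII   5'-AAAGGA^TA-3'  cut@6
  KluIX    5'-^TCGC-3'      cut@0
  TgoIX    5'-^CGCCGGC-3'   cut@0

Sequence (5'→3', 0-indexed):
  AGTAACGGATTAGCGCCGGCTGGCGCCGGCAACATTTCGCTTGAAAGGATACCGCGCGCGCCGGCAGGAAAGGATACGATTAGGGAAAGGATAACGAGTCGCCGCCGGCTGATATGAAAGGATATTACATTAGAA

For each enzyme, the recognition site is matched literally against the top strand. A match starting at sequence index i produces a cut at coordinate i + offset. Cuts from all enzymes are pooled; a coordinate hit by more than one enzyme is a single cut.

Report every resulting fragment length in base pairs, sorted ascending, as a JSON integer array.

[4,7,8,9,9,10,11,13,13,15,16,20]

Per-enzyme occurrences:
  DwuII ATTAG/5: at [8, 78, 128] ⇒ [13, 83, 133]
  EstIII AAAGGATA/6: at [43, 68, 85, 116] ⇒ [49, 74, 91, 122]
  KluIX TCGC/0: at [36, 98] ⇒ [36, 98]
  TgoIX CGCCGGC/0: at [13, 23, 58, 102] ⇒ [13, 23, 58, 102]

All cut coordinates (distinct, sorted): [13, 23, 36, 49, 58, 74, 83, 91, 98, 102, 122, 133]

Fragments:
  13→23: 10 bp
  23→36: 13 bp
  36→49: 13 bp
  49→58: 9 bp
  58→74: 16 bp
  74→83: 9 bp
  83→91: 8 bp
  91→98: 7 bp
  98→102: 4 bp
  102→122: 20 bp
  122→133: 11 bp
  133→13 (wrap): 135-133+13 = 15 bp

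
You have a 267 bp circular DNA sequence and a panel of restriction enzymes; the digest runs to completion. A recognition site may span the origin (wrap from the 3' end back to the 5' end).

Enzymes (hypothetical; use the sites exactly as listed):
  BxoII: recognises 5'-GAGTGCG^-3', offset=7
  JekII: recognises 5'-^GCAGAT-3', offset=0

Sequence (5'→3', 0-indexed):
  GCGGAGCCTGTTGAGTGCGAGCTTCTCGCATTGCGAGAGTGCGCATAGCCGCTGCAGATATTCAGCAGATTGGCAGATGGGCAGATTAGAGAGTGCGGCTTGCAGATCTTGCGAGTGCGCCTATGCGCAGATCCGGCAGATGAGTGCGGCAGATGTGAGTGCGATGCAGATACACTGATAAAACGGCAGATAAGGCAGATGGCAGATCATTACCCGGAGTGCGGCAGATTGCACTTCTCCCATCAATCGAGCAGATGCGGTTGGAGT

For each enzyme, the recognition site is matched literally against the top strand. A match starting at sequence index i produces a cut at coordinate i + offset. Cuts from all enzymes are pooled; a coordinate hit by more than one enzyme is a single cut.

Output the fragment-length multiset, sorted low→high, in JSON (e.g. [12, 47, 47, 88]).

[2,4,7,7,8,8,9,9,10,11,13,15,16,17,18,20,20,22,24,27]

Scan for sites:
  BxoII (GAGTGCG, off=7): starts [12, 36, 90, 112, 141, 156, 216, 263] → cuts [3, 19, 43, 97, 119, 148, 163, 223]
  JekII (GCAGAT, off=0): starts [53, 64, 72, 80, 101, 126, 135, 148, 165, 185, 194, 201, 223, 250] → cuts [53, 64, 72, 80, 101, 126, 135, 148, 165, 185, 194, 201, 223, 250]

Pooled cuts: [3, 19, 43, 53, 64, 72, 80, 97, 101, 119, 126, 135, 148, 163, 165, 185, 194, 201, 223, 250]

Fragments:
  3→19: 16 bp
  19→43: 24 bp
  43→53: 10 bp
  53→64: 11 bp
  64→72: 8 bp
  72→80: 8 bp
  80→97: 17 bp
  97→101: 4 bp
  101→119: 18 bp
  119→126: 7 bp
  126→135: 9 bp
  135→148: 13 bp
  148→163: 15 bp
  163→165: 2 bp
  165→185: 20 bp
  185→194: 9 bp
  194→201: 7 bp
  201→223: 22 bp
  223→250: 27 bp
  250→3 (wrap): 267-250+3 = 20 bp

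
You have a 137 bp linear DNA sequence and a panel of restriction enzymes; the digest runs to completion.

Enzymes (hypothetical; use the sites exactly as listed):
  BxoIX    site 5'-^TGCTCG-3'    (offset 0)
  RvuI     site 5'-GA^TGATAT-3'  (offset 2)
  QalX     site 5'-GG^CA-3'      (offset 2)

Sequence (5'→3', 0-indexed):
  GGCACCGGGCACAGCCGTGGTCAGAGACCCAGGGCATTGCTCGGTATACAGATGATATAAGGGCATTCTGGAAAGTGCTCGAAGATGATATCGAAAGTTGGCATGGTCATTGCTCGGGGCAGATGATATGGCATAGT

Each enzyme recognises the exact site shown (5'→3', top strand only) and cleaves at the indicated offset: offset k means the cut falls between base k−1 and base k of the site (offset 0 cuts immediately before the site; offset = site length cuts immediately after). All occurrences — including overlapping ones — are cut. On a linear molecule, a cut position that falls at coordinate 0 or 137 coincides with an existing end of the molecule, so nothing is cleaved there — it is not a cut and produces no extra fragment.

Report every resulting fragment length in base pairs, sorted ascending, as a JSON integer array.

[2,3,4,6,7,8,9,9,10,11,12,15,16,25]

Scan for sites:
  BxoIX TGCTCG/0: at [37, 75, 110] ⇒ [37, 75, 110]
  RvuI GATGATAT/2: at [50, 83, 121] ⇒ [52, 85, 123]
  QalX GGCA/2: at [0, 7, 32, 61, 99, 117, 129] ⇒ [2, 9, 34, 63, 101, 119, 131]

Pooled cuts: [2, 9, 34, 37, 52, 63, 75, 85, 101, 110, 119, 123, 131]

Fragment lengths:
  [0,2): 2 bp
  [2,9): 7 bp
  [9,34): 25 bp
  [34,37): 3 bp
  [37,52): 15 bp
  [52,63): 11 bp
  [63,75): 12 bp
  [75,85): 10 bp
  [85,101): 16 bp
  [101,110): 9 bp
  [110,119): 9 bp
  [119,123): 4 bp
  [123,131): 8 bp
  [131,137): 6 bp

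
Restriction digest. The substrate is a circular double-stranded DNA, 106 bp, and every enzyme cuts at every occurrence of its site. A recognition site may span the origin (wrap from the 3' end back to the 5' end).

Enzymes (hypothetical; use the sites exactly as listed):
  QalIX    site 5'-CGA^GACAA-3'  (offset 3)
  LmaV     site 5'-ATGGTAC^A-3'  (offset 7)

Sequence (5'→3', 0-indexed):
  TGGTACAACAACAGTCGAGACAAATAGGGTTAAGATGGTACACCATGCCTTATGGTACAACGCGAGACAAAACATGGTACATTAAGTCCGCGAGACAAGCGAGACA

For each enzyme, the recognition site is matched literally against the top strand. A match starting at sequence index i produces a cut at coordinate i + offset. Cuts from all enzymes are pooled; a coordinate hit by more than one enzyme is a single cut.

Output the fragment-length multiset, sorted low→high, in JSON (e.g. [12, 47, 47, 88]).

Per-enzyme occurrences:
  QalIX (CGAGACAA, off=3): starts [15, 62, 90] → cuts [18, 65, 93]
  LmaV (ATGGTACA, off=7): starts [34, 51, 73, 105] → cuts [6, 41, 58, 80]

All cut coordinates (distinct, sorted): [6, 18, 41, 58, 65, 80, 93]

Fragment lengths:
  6→18: 12 bp
  18→41: 23 bp
  41→58: 17 bp
  58→65: 7 bp
  65→80: 15 bp
  80→93: 13 bp
  93→6 (wrap): 106-93+6 = 19 bp

[7,12,13,15,17,19,23]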